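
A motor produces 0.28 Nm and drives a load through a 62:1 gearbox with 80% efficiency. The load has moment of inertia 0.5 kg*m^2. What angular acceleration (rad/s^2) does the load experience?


tau_out = tau_motor * N * eta
= 0.28 * 62 * 0.8 = 13.888 Nm
alpha = tau_out / I = 13.888 / 0.5
= 27.776 rad/s^2


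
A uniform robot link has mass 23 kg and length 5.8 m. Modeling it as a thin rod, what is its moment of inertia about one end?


I = (1/3) * m * L^2
= (1/3) * 23 * 5.8^2
= 0.333333 * 23 * 33.64
= 257.9067 kg*m^2


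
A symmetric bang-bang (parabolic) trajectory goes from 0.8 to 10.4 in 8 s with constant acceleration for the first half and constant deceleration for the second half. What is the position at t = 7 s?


Symmetric rest-to-rest: each phase covers (pf-p0)/2 in time T/2. 0.5*a*(T/2)^2 = (pf-p0)/2 => a = 4*(pf-p0)/T^2
a = 4*(10.4-0.8)/8^2 = 0.6
t = 7 is in the deceleration phase (t > T/2).
p = pf - 0.5*a*(T-t)^2 = 10.4 - 0.5*0.6*1^2
= 10.1


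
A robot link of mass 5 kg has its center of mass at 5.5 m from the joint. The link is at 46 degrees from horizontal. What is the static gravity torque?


tau = m*g*L*cos(angle)
= 5 * 9.81 * 5.5 * cos(46 deg)
= 5 * 9.81 * 5.5 * 0.6947
= 187.4015 Nm


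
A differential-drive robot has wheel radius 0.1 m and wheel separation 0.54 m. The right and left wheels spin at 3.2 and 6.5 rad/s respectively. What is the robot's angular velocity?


vR = r*wR = 0.1*3.2 = 0.32 m/s
vL = r*wL = 0.1*6.5 = 0.65 m/s
v = (vR+vL)/2 = 0.485 m/s
omega = (vR-vL)/L = -0.6111 rad/s
angular velocity = -0.6111 rad/s


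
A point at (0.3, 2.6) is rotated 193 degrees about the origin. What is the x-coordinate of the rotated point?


x' = x*cos(theta) - y*sin(theta)
cos(193 deg) = -0.9744, sin(193 deg) = -0.225
x' = 0.3 * -0.9744 - 2.6 * -0.225
= -0.2923 - -0.5849
= 0.2926


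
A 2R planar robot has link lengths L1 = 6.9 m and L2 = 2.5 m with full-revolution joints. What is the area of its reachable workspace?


r_max = L1 + L2 = 9.4 m
r_min = |L1 - L2| = 4.4 m
Area = pi*(r_max^2 - r_min^2)
= pi*(88.36 - 19.36)
= pi * 69.0
= 216.7699 m^2


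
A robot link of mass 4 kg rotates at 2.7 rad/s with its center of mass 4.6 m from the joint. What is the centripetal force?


F = m * omega^2 * r
= 4 * 2.7^2 * 4.6
= 4 * 7.29 * 4.6
= 134.136 N


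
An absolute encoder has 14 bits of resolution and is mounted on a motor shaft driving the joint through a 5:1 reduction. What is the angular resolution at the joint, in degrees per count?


counts = 2^14 = 16384
effective counts at joint = 16384 * 5 = 81920
resolution = 360 / 81920
= 0.0044 deg/count


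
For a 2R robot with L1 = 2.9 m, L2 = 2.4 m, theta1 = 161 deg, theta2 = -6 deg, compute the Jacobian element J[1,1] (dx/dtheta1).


J[1,1] = -L1*sin(t1) - L2*sin(t1+t2)
= -2.9*sin(161) - 2.4*sin(155)
= -1.9584


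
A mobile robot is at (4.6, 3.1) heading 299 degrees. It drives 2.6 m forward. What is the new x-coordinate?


x_new = x0 + d*cos(theta)
= 4.6 + 2.6*cos(299)
= 4.6 + 1.2605
= 5.8605


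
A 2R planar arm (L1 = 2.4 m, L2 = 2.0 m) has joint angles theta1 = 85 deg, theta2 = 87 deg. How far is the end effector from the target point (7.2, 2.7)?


End effector via forward kinematics:
x = L1*cos(t1) + L2*cos(t1+t2) = -1.7714
y = L1*sin(t1) + L2*sin(t1+t2) = 2.6692
Distance to target:
d = sqrt((7.2 - -1.7714)^2 + (2.7 - 2.6692)^2)
= sqrt(80.4853 + 0.0009)
= 8.9714 m


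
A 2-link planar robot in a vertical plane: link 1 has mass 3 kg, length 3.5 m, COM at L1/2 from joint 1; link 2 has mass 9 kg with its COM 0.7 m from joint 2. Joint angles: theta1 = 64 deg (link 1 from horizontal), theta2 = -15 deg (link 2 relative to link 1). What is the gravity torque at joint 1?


Horizontal distance from joint 1 to link-1 COM:
  x_c1 = (L1/2)*cos(t1) = 1.75 * 0.4384 = 0.7671 m
Horizontal distance from joint 1 to link-2 COM:
  x_c2 = L1*cos(t1) + Lc2*cos(t1+t2)
       = 3.5*0.4384 + 0.7*0.6561 = 1.9935 m
tau1 = m1*g*x_c1 + m2*g*x_c2
     = 3*9.81*0.7671 + 9*9.81*1.9935
     = 22.5772 + 176.0097
     = 198.5869 Nm


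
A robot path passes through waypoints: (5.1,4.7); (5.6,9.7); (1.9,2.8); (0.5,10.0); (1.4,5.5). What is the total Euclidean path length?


Segment lengths:
  seg1 = sqrt((0.5)^2 + (5.0)^2) = 5.0249
  seg2 = sqrt((-3.7)^2 + (-6.9)^2) = 7.8294
  seg3 = sqrt((-1.4)^2 + (7.2)^2) = 7.3348
  seg4 = sqrt((0.9)^2 + (-4.5)^2) = 4.5891
Total = 24.7783


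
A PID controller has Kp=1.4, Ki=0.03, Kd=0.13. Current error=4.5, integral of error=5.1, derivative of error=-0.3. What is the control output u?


u = Kp*e + Ki*int(e) + Kd*de/dt
= 1.4*4.5 + 0.03*5.1 + 0.13*(-0.3)
= 6.3 + 0.153 + -0.039
= 6.414


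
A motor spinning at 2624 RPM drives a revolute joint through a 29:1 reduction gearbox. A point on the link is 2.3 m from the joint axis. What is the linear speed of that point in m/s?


omega_motor = 2624 * 2*pi/60 = 274.7846 rad/s
omega_joint = omega_motor / 29 = 9.4753 rad/s
v = omega_joint * r = 9.4753 * 2.3
= 21.7933 m/s


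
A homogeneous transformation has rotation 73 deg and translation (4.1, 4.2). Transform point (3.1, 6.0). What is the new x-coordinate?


x' = cos(theta)*px - sin(theta)*py + tx
= 0.2924*3.1 - 0.9563*6.0 + 4.1
= -0.7315


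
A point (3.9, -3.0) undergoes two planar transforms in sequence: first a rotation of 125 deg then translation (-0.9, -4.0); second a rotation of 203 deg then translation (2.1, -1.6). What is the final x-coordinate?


After transform 1:
x1 = cos(125)*3.9 - sin(125)*-3.0 + -0.9 = -0.6795
y1 = sin(125)*3.9 + cos(125)*-3.0 + -4.0 = 0.9154
After transform 2:
x2 = cos(203)*-0.6795 - sin(203)*0.9154 + 2.1
= 3.0832


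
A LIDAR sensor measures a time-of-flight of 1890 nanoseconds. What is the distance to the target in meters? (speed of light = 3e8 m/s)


tof = 1890 ns = 1.89e-06 s
dist = c * tof / 2
= 3e8 * 1.89e-06 / 2
= 283.5 m


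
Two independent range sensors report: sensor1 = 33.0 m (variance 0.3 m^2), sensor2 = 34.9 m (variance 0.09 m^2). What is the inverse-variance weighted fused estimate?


w1 = (1/var1) / (1/var1 + 1/var2)
   = 3.3333 / (3.3333 + 11.1111) = 0.2308
w2 = 1 - w1 = 0.7692
fused = w1*s1 + w2*s2 = 7.6154 + 26.8462
= 34.4615 m


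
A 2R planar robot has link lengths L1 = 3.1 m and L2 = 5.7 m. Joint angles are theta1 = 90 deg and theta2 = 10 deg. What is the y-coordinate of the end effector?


Convert angles to radians: theta1 = 1.5708, theta2 = 0.1745
y = L1*sin(theta1) + L2*sin(theta1+theta2)
y = 3.1 + 5.6134
y = 8.7134


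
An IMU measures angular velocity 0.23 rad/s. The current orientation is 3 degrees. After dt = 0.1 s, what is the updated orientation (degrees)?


delta_theta = w * dt = 0.23 * 0.1 = 0.023 rad
= 1.3178 deg
theta_new = 3 + 1.3178 = 4.3178 deg


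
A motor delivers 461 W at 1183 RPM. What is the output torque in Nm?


omega = 1183 * 2*pi/60 = 123.8835 rad/s
tau = P / omega = 461 / 123.8835
= 3.7212 Nm


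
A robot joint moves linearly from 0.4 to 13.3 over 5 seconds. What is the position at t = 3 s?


s = t/T = 3/5 = 0.6
p(t) = p0 + (pf-p0)*s
= 0.4 + (13.3 - 0.4) * 0.6
= 8.14


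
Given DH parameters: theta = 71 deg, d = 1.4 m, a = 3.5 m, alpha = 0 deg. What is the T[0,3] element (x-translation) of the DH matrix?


T[0,3] = a * cos(theta)
= 3.5 * cos(71 deg)
= 3.5 * 0.3256
= 1.1395


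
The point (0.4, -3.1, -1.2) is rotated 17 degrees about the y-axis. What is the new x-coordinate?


Rotation about y-axis: x' = x*cos(theta) + z*sin(theta)
= 0.4 * 0.9563 + -1.2 * 0.2924
= 0.0317


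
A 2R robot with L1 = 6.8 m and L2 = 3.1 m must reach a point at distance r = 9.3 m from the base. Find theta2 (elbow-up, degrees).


cos(theta2) = (r^2 - L1^2 - L2^2) / (2*L1*L2)
cos(theta2) = (86.49 - 46.24 - 9.61) / 42.16
cos(theta2) = 0.726755
theta2 = 43.3849 degrees


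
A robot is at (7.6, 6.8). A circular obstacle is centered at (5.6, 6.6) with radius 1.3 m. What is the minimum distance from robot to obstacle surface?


center_dist = sqrt((7.6-5.6)^2 + (6.8-6.6)^2)
= sqrt(4.0 + 0.04)
= 2.01
min_dist = center_dist - radius = 2.01 - 1.3 = 0.71 m


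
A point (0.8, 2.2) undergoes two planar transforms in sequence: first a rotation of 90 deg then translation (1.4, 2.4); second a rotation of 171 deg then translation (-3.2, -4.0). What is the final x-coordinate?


After transform 1:
x1 = cos(90)*0.8 - sin(90)*2.2 + 1.4 = -0.8
y1 = sin(90)*0.8 + cos(90)*2.2 + 2.4 = 3.2
After transform 2:
x2 = cos(171)*-0.8 - sin(171)*3.2 + -3.2
= -2.9104


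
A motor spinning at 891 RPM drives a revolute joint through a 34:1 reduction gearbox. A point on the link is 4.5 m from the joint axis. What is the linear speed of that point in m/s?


omega_motor = 891 * 2*pi/60 = 93.3053 rad/s
omega_joint = omega_motor / 34 = 2.7443 rad/s
v = omega_joint * r = 2.7443 * 4.5
= 12.3492 m/s


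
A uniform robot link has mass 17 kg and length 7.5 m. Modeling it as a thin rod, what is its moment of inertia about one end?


I = (1/3) * m * L^2
= (1/3) * 17 * 7.5^2
= 0.333333 * 17 * 56.25
= 318.75 kg*m^2


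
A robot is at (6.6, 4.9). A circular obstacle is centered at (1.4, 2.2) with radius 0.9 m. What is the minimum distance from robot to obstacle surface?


center_dist = sqrt((6.6-1.4)^2 + (4.9-2.2)^2)
= sqrt(27.04 + 7.29)
= 5.8592
min_dist = center_dist - radius = 5.8592 - 0.9 = 4.9592 m


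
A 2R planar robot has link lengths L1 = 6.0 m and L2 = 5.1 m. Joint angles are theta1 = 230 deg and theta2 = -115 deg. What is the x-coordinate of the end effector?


Convert angles to radians: theta1 = 4.0143, theta2 = -2.0071
x = L1*cos(theta1) + L2*cos(theta1+theta2)
x = -3.8567 + -2.1554
x = -6.0121


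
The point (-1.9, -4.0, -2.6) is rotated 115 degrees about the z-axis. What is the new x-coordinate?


Rotation about z-axis: x' = x*cos(theta) - y*sin(theta)
= -1.9 * -0.4226 - -4.0 * 0.9063
= 4.4282


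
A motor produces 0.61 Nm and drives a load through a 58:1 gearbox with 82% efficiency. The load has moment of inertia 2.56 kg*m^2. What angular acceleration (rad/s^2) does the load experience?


tau_out = tau_motor * N * eta
= 0.61 * 58 * 0.82 = 29.0116 Nm
alpha = tau_out / I = 29.0116 / 2.56
= 11.3327 rad/s^2


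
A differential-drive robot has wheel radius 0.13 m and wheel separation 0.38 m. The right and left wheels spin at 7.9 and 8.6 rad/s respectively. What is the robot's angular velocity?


vR = r*wR = 0.13*7.9 = 1.027 m/s
vL = r*wL = 0.13*8.6 = 1.118 m/s
v = (vR+vL)/2 = 1.0725 m/s
omega = (vR-vL)/L = -0.2395 rad/s
angular velocity = -0.2395 rad/s


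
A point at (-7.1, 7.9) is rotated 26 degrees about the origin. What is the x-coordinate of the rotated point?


x' = x*cos(theta) - y*sin(theta)
cos(26 deg) = 0.8988, sin(26 deg) = 0.4384
x' = -7.1 * 0.8988 - 7.9 * 0.4384
= -6.3814 - 3.4631
= -9.8446


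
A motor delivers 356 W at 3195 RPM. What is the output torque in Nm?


omega = 3195 * 2*pi/60 = 334.5796 rad/s
tau = P / omega = 356 / 334.5796
= 1.064 Nm


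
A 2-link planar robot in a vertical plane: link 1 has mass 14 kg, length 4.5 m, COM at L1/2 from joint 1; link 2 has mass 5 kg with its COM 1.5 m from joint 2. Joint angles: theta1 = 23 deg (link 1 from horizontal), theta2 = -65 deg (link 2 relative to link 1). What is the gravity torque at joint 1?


Horizontal distance from joint 1 to link-1 COM:
  x_c1 = (L1/2)*cos(t1) = 2.25 * 0.9205 = 2.0711 m
Horizontal distance from joint 1 to link-2 COM:
  x_c2 = L1*cos(t1) + Lc2*cos(t1+t2)
       = 4.5*0.9205 + 1.5*0.7431 = 5.257 m
tau1 = m1*g*x_c1 + m2*g*x_c2
     = 14*9.81*2.0711 + 5*9.81*5.257
     = 284.4498 + 257.8553
     = 542.3051 Nm


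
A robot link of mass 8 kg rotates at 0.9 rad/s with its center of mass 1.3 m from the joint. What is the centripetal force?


F = m * omega^2 * r
= 8 * 0.9^2 * 1.3
= 8 * 0.81 * 1.3
= 8.424 N


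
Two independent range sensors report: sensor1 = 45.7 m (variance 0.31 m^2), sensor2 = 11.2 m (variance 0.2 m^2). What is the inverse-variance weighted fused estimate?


w1 = (1/var1) / (1/var1 + 1/var2)
   = 3.2258 / (3.2258 + 5.0) = 0.3922
w2 = 1 - w1 = 0.6078
fused = w1*s1 + w2*s2 = 17.9216 + 6.8078
= 24.7294 m


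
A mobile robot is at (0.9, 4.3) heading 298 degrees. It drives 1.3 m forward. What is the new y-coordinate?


y_new = y0 + d*sin(theta)
= 4.3 + 1.3*sin(298)
= 4.3 + -1.1478
= 3.1522


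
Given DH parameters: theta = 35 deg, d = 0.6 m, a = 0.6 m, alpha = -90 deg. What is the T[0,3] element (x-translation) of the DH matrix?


T[0,3] = a * cos(theta)
= 0.6 * cos(35 deg)
= 0.6 * 0.8192
= 0.4915


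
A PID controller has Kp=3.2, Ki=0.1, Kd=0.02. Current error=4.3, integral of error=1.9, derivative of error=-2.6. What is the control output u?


u = Kp*e + Ki*int(e) + Kd*de/dt
= 3.2*4.3 + 0.1*1.9 + 0.02*(-2.6)
= 13.76 + 0.19 + -0.052
= 13.898


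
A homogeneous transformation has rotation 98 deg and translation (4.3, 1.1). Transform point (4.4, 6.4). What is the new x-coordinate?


x' = cos(theta)*px - sin(theta)*py + tx
= -0.1392*4.4 - 0.9903*6.4 + 4.3
= -2.6501


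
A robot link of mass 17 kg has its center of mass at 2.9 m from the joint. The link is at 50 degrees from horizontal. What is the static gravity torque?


tau = m*g*L*cos(angle)
= 17 * 9.81 * 2.9 * cos(50 deg)
= 17 * 9.81 * 2.9 * 0.6428
= 310.8733 Nm


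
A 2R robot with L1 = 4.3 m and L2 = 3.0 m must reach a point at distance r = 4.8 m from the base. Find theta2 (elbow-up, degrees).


cos(theta2) = (r^2 - L1^2 - L2^2) / (2*L1*L2)
cos(theta2) = (23.04 - 18.49 - 9.0) / 25.8
cos(theta2) = -0.172481
theta2 = 99.9321 degrees


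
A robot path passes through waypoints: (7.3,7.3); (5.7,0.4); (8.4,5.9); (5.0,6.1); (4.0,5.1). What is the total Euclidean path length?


Segment lengths:
  seg1 = sqrt((-1.6)^2 + (-6.9)^2) = 7.0831
  seg2 = sqrt((2.7)^2 + (5.5)^2) = 6.127
  seg3 = sqrt((-3.4)^2 + (0.2)^2) = 3.4059
  seg4 = sqrt((-1.0)^2 + (-1.0)^2) = 1.4142
Total = 18.0302


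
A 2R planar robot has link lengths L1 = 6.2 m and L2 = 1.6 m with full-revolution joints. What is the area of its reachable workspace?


r_max = L1 + L2 = 7.8 m
r_min = |L1 - L2| = 4.6 m
Area = pi*(r_max^2 - r_min^2)
= pi*(60.84 - 21.16)
= pi * 39.68
= 124.6584 m^2


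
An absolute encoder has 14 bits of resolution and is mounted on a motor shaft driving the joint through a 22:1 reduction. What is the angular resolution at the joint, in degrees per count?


counts = 2^14 = 16384
effective counts at joint = 16384 * 22 = 360448
resolution = 360 / 360448
= 9.9876e-04 deg/count


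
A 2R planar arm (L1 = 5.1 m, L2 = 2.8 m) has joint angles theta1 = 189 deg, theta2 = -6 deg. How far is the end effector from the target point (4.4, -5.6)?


End effector via forward kinematics:
x = L1*cos(t1) + L2*cos(t1+t2) = -7.8334
y = L1*sin(t1) + L2*sin(t1+t2) = -0.9444
Distance to target:
d = sqrt((4.4 - -7.8334)^2 + (-5.6 - -0.9444)^2)
= sqrt(149.6554 + 21.675)
= 13.0893 m


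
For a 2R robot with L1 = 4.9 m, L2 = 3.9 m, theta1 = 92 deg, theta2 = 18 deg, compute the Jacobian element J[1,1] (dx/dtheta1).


J[1,1] = -L1*sin(t1) - L2*sin(t1+t2)
= -4.9*sin(92) - 3.9*sin(110)
= -8.5618


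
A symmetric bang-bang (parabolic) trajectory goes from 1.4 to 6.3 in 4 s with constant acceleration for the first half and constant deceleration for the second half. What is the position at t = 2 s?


Symmetric rest-to-rest: each phase covers (pf-p0)/2 in time T/2. 0.5*a*(T/2)^2 = (pf-p0)/2 => a = 4*(pf-p0)/T^2
a = 4*(6.3-1.4)/4^2 = 1.225
t = 2 is in the acceleration phase (t <= T/2).
p = p0 + 0.5*a*t^2 = 1.4 + 0.5*1.225*2^2
= 3.85


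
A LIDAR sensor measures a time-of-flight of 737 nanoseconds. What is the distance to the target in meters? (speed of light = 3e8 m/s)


tof = 737 ns = 7.37e-07 s
dist = c * tof / 2
= 3e8 * 7.37e-07 / 2
= 110.55 m


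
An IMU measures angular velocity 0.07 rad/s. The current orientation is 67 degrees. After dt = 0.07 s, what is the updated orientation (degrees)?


delta_theta = w * dt = 0.07 * 0.07 = 0.0049 rad
= 0.2807 deg
theta_new = 67 + 0.2807 = 67.2807 deg


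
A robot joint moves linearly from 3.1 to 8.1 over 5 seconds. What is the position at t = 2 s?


s = t/T = 2/5 = 0.4
p(t) = p0 + (pf-p0)*s
= 3.1 + (8.1 - 3.1) * 0.4
= 5.1


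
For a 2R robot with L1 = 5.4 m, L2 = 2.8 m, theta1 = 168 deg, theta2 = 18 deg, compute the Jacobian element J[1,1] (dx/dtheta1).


J[1,1] = -L1*sin(t1) - L2*sin(t1+t2)
= -5.4*sin(168) - 2.8*sin(186)
= -0.83


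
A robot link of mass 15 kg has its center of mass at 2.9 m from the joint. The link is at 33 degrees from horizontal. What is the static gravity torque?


tau = m*g*L*cos(angle)
= 15 * 9.81 * 2.9 * cos(33 deg)
= 15 * 9.81 * 2.9 * 0.8387
= 357.8901 Nm


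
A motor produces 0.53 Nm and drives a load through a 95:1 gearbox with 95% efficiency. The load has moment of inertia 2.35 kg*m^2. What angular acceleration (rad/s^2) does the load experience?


tau_out = tau_motor * N * eta
= 0.53 * 95 * 0.95 = 47.8325 Nm
alpha = tau_out / I = 47.8325 / 2.35
= 20.3543 rad/s^2


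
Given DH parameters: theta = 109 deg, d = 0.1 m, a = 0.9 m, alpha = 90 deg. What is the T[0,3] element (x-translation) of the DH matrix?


T[0,3] = a * cos(theta)
= 0.9 * cos(109 deg)
= 0.9 * -0.3256
= -0.293


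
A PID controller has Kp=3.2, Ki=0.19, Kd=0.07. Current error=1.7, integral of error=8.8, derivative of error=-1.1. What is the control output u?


u = Kp*e + Ki*int(e) + Kd*de/dt
= 3.2*1.7 + 0.19*8.8 + 0.07*(-1.1)
= 5.44 + 1.672 + -0.077
= 7.035


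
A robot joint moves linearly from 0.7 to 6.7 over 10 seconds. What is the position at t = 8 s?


s = t/T = 8/10 = 0.8
p(t) = p0 + (pf-p0)*s
= 0.7 + (6.7 - 0.7) * 0.8
= 5.5


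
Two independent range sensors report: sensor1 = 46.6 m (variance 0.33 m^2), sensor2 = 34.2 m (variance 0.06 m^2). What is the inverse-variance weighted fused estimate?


w1 = (1/var1) / (1/var1 + 1/var2)
   = 3.0303 / (3.0303 + 16.6667) = 0.1538
w2 = 1 - w1 = 0.8462
fused = w1*s1 + w2*s2 = 7.1692 + 28.9385
= 36.1077 m


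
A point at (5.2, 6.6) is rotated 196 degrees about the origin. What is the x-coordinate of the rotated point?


x' = x*cos(theta) - y*sin(theta)
cos(196 deg) = -0.9613, sin(196 deg) = -0.2756
x' = 5.2 * -0.9613 - 6.6 * -0.2756
= -4.9986 - -1.8192
= -3.1794


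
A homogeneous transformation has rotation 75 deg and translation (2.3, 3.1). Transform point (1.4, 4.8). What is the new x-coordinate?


x' = cos(theta)*px - sin(theta)*py + tx
= 0.2588*1.4 - 0.9659*4.8 + 2.3
= -1.9741


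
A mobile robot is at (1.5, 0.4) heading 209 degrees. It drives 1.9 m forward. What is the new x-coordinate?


x_new = x0 + d*cos(theta)
= 1.5 + 1.9*cos(209)
= 1.5 + -1.6618
= -0.1618


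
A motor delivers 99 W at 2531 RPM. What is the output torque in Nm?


omega = 2531 * 2*pi/60 = 265.0457 rad/s
tau = P / omega = 99 / 265.0457
= 0.3735 Nm


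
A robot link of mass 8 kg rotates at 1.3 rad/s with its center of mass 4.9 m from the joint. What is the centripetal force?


F = m * omega^2 * r
= 8 * 1.3^2 * 4.9
= 8 * 1.69 * 4.9
= 66.248 N


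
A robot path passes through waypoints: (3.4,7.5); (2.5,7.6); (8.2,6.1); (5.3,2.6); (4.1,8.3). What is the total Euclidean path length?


Segment lengths:
  seg1 = sqrt((-0.9)^2 + (0.1)^2) = 0.9055
  seg2 = sqrt((5.7)^2 + (-1.5)^2) = 5.8941
  seg3 = sqrt((-2.9)^2 + (-3.5)^2) = 4.5453
  seg4 = sqrt((-1.2)^2 + (5.7)^2) = 5.8249
Total = 17.1699


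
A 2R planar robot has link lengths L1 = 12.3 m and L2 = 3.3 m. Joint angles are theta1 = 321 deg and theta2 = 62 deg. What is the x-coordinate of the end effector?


Convert angles to radians: theta1 = 5.6025, theta2 = 1.0821
x = L1*cos(theta1) + L2*cos(theta1+theta2)
x = 9.5589 + 3.0377
x = 12.5966


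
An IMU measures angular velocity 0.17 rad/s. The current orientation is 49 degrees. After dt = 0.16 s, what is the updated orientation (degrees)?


delta_theta = w * dt = 0.17 * 0.16 = 0.0272 rad
= 1.5584 deg
theta_new = 49 + 1.5584 = 50.5584 deg


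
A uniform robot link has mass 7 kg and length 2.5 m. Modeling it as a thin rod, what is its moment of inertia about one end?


I = (1/3) * m * L^2
= (1/3) * 7 * 2.5^2
= 0.333333 * 7 * 6.25
= 14.5833 kg*m^2


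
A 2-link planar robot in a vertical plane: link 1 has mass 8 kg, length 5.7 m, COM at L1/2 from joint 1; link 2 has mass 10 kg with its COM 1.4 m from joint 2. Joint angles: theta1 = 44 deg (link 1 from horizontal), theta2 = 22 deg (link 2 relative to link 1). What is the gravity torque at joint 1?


Horizontal distance from joint 1 to link-1 COM:
  x_c1 = (L1/2)*cos(t1) = 2.85 * 0.7193 = 2.0501 m
Horizontal distance from joint 1 to link-2 COM:
  x_c2 = L1*cos(t1) + Lc2*cos(t1+t2)
       = 5.7*0.7193 + 1.4*0.4067 = 4.6697 m
tau1 = m1*g*x_c1 + m2*g*x_c2
     = 8*9.81*2.0501 + 10*9.81*4.6697
     = 160.8933 + 458.0944
     = 618.9877 Nm


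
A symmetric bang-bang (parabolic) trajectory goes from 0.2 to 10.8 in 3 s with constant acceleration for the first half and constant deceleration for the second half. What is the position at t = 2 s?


Symmetric rest-to-rest: each phase covers (pf-p0)/2 in time T/2. 0.5*a*(T/2)^2 = (pf-p0)/2 => a = 4*(pf-p0)/T^2
a = 4*(10.8-0.2)/3^2 = 4.7111
t = 2 is in the deceleration phase (t > T/2).
p = pf - 0.5*a*(T-t)^2 = 10.8 - 0.5*4.7111*1^2
= 8.4444


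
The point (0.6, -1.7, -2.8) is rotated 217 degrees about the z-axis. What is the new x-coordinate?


Rotation about z-axis: x' = x*cos(theta) - y*sin(theta)
= 0.6 * -0.7986 - -1.7 * -0.6018
= -1.5023


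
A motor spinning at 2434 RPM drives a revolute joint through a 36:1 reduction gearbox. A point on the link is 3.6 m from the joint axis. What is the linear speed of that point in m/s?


omega_motor = 2434 * 2*pi/60 = 254.8879 rad/s
omega_joint = omega_motor / 36 = 7.0802 rad/s
v = omega_joint * r = 7.0802 * 3.6
= 25.4888 m/s


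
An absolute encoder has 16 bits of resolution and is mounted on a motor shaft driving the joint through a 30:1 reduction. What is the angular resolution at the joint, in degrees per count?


counts = 2^16 = 65536
effective counts at joint = 65536 * 30 = 1966080
resolution = 360 / 1966080
= 1.8311e-04 deg/count


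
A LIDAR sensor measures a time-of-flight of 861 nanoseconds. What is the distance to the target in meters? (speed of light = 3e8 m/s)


tof = 861 ns = 8.61e-07 s
dist = c * tof / 2
= 3e8 * 8.61e-07 / 2
= 129.15 m


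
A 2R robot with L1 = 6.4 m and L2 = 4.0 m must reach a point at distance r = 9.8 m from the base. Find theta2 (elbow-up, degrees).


cos(theta2) = (r^2 - L1^2 - L2^2) / (2*L1*L2)
cos(theta2) = (96.04 - 40.96 - 16.0) / 51.2
cos(theta2) = 0.763281
theta2 = 40.2457 degrees


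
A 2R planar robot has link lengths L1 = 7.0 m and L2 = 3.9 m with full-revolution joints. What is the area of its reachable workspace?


r_max = L1 + L2 = 10.9 m
r_min = |L1 - L2| = 3.1 m
Area = pi*(r_max^2 - r_min^2)
= pi*(118.81 - 9.61)
= pi * 109.2
= 343.0619 m^2


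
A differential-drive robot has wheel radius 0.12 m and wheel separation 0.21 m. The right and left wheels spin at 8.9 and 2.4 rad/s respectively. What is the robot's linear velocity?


vR = r*wR = 0.12*8.9 = 1.068 m/s
vL = r*wL = 0.12*2.4 = 0.288 m/s
v = (vR+vL)/2 = 0.678 m/s
omega = (vR-vL)/L = 3.7143 rad/s
linear velocity = 0.678 m/s


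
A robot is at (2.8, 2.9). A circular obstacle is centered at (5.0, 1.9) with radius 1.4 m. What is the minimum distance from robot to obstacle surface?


center_dist = sqrt((2.8-5.0)^2 + (2.9-1.9)^2)
= sqrt(4.84 + 1.0)
= 2.4166
min_dist = center_dist - radius = 2.4166 - 1.4 = 1.0166 m


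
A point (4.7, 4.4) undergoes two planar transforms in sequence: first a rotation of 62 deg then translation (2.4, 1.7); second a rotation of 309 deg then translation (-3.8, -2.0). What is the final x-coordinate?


After transform 1:
x1 = cos(62)*4.7 - sin(62)*4.4 + 2.4 = 0.7215
y1 = sin(62)*4.7 + cos(62)*4.4 + 1.7 = 7.9155
After transform 2:
x2 = cos(309)*0.7215 - sin(309)*7.9155 + -3.8
= 2.8056


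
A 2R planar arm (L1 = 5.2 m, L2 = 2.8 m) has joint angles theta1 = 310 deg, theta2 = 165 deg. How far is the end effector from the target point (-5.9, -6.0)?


End effector via forward kinematics:
x = L1*cos(t1) + L2*cos(t1+t2) = 2.1592
y = L1*sin(t1) + L2*sin(t1+t2) = -1.4458
Distance to target:
d = sqrt((-5.9 - 2.1592)^2 + (-6.0 - -1.4458)^2)
= sqrt(64.9501 + 20.741)
= 9.257 m


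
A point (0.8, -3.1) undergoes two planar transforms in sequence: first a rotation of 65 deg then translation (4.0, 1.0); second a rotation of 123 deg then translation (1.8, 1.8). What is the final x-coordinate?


After transform 1:
x1 = cos(65)*0.8 - sin(65)*-3.1 + 4.0 = 7.1476
y1 = sin(65)*0.8 + cos(65)*-3.1 + 1.0 = 0.4149
After transform 2:
x2 = cos(123)*7.1476 - sin(123)*0.4149 + 1.8
= -2.4409


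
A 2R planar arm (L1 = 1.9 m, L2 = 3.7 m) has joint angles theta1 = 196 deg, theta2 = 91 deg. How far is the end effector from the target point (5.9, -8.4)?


End effector via forward kinematics:
x = L1*cos(t1) + L2*cos(t1+t2) = -0.7446
y = L1*sin(t1) + L2*sin(t1+t2) = -4.062
Distance to target:
d = sqrt((5.9 - -0.7446)^2 + (-8.4 - -4.062)^2)
= sqrt(44.151 + 18.8179)
= 7.9353 m


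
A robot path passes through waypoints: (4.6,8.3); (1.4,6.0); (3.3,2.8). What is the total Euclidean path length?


Segment lengths:
  seg1 = sqrt((-3.2)^2 + (-2.3)^2) = 3.9408
  seg2 = sqrt((1.9)^2 + (-3.2)^2) = 3.7216
Total = 7.6624


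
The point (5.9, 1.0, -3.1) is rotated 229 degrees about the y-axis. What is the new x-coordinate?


Rotation about y-axis: x' = x*cos(theta) + z*sin(theta)
= 5.9 * -0.6561 + -3.1 * -0.7547
= -1.5311


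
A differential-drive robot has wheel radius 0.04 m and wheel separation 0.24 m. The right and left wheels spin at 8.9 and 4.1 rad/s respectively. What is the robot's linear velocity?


vR = r*wR = 0.04*8.9 = 0.356 m/s
vL = r*wL = 0.04*4.1 = 0.164 m/s
v = (vR+vL)/2 = 0.26 m/s
omega = (vR-vL)/L = 0.8 rad/s
linear velocity = 0.26 m/s


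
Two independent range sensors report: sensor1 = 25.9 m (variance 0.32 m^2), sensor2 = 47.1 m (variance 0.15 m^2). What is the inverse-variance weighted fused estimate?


w1 = (1/var1) / (1/var1 + 1/var2)
   = 3.125 / (3.125 + 6.6667) = 0.3191
w2 = 1 - w1 = 0.6809
fused = w1*s1 + w2*s2 = 8.266 + 32.0681
= 40.334 m


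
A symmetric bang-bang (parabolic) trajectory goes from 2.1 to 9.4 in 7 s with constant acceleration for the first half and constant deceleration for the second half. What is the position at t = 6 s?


Symmetric rest-to-rest: each phase covers (pf-p0)/2 in time T/2. 0.5*a*(T/2)^2 = (pf-p0)/2 => a = 4*(pf-p0)/T^2
a = 4*(9.4-2.1)/7^2 = 0.5959
t = 6 is in the deceleration phase (t > T/2).
p = pf - 0.5*a*(T-t)^2 = 9.4 - 0.5*0.5959*1^2
= 9.102


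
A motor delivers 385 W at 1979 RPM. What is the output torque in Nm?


omega = 1979 * 2*pi/60 = 207.2404 rad/s
tau = P / omega = 385 / 207.2404
= 1.8577 Nm


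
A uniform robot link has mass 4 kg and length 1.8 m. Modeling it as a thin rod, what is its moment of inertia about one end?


I = (1/3) * m * L^2
= (1/3) * 4 * 1.8^2
= 0.333333 * 4 * 3.24
= 4.32 kg*m^2


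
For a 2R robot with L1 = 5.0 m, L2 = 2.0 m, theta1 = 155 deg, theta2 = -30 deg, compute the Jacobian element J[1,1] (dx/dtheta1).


J[1,1] = -L1*sin(t1) - L2*sin(t1+t2)
= -5.0*sin(155) - 2.0*sin(125)
= -3.7514


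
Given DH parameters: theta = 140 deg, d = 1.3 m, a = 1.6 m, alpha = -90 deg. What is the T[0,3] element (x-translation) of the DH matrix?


T[0,3] = a * cos(theta)
= 1.6 * cos(140 deg)
= 1.6 * -0.766
= -1.2257


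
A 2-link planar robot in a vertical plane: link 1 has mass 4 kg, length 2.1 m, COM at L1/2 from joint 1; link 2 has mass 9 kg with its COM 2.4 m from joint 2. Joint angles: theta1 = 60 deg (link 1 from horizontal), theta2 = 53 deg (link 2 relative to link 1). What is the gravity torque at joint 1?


Horizontal distance from joint 1 to link-1 COM:
  x_c1 = (L1/2)*cos(t1) = 1.05 * 0.5 = 0.525 m
Horizontal distance from joint 1 to link-2 COM:
  x_c2 = L1*cos(t1) + Lc2*cos(t1+t2)
       = 2.1*0.5 + 2.4*-0.3907 = 0.1122 m
tau1 = m1*g*x_c1 + m2*g*x_c2
     = 4*9.81*0.525 + 9*9.81*0.1122
     = 20.601 + 9.9101
     = 30.5111 Nm


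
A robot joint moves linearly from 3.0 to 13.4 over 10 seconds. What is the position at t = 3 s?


s = t/T = 3/10 = 0.3
p(t) = p0 + (pf-p0)*s
= 3.0 + (13.4 - 3.0) * 0.3
= 6.12


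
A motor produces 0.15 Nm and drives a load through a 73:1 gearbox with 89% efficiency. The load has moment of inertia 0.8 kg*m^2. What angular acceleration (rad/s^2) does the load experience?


tau_out = tau_motor * N * eta
= 0.15 * 73 * 0.89 = 9.7455 Nm
alpha = tau_out / I = 9.7455 / 0.8
= 12.1819 rad/s^2


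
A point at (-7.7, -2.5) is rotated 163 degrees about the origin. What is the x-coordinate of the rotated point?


x' = x*cos(theta) - y*sin(theta)
cos(163 deg) = -0.9563, sin(163 deg) = 0.2924
x' = -7.7 * -0.9563 - -2.5 * 0.2924
= 7.3635 - -0.7309
= 8.0945


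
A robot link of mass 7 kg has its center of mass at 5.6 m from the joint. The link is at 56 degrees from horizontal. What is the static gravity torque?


tau = m*g*L*cos(angle)
= 7 * 9.81 * 5.6 * cos(56 deg)
= 7 * 9.81 * 5.6 * 0.5592
= 215.0387 Nm


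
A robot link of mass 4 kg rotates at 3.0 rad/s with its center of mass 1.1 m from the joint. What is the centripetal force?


F = m * omega^2 * r
= 4 * 3.0^2 * 1.1
= 4 * 9.0 * 1.1
= 39.6 N


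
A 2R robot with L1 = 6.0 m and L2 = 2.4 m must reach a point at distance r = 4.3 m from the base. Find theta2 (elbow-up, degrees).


cos(theta2) = (r^2 - L1^2 - L2^2) / (2*L1*L2)
cos(theta2) = (18.49 - 36.0 - 5.76) / 28.8
cos(theta2) = -0.807986
theta2 = 143.8996 degrees


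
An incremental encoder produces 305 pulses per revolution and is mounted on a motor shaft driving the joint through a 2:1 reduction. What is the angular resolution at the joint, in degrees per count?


counts per rev = 305
effective counts at joint = 305 * 2 = 610
resolution = 360 / 610
= 0.5902 deg/count


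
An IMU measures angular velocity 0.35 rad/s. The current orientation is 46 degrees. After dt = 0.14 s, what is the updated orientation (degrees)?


delta_theta = w * dt = 0.35 * 0.14 = 0.049 rad
= 2.8075 deg
theta_new = 46 + 2.8075 = 48.8075 deg


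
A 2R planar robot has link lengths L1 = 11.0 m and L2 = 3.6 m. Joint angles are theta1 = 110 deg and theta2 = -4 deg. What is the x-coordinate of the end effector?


Convert angles to radians: theta1 = 1.9199, theta2 = -0.0698
x = L1*cos(theta1) + L2*cos(theta1+theta2)
x = -3.7622 + -0.9923
x = -4.7545


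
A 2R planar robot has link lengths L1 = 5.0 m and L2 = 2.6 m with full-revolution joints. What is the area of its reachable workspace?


r_max = L1 + L2 = 7.6 m
r_min = |L1 - L2| = 2.4 m
Area = pi*(r_max^2 - r_min^2)
= pi*(57.76 - 5.76)
= pi * 52.0
= 163.3628 m^2


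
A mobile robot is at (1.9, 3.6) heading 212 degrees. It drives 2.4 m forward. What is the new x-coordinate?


x_new = x0 + d*cos(theta)
= 1.9 + 2.4*cos(212)
= 1.9 + -2.0353
= -0.1353


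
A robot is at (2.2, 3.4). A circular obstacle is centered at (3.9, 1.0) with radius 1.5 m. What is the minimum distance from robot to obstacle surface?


center_dist = sqrt((2.2-3.9)^2 + (3.4-1.0)^2)
= sqrt(2.89 + 5.76)
= 2.9411
min_dist = center_dist - radius = 2.9411 - 1.5 = 1.4411 m


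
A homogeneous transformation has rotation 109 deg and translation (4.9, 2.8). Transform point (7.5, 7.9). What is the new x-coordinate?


x' = cos(theta)*px - sin(theta)*py + tx
= -0.3256*7.5 - 0.9455*7.9 + 4.9
= -5.0114


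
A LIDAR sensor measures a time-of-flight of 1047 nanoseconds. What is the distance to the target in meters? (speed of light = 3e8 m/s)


tof = 1047 ns = 1.047e-06 s
dist = c * tof / 2
= 3e8 * 1.047e-06 / 2
= 157.05 m


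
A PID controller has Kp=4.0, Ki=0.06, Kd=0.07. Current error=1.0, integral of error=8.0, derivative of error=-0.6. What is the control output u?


u = Kp*e + Ki*int(e) + Kd*de/dt
= 4.0*1.0 + 0.06*8.0 + 0.07*(-0.6)
= 4.0 + 0.48 + -0.042
= 4.438


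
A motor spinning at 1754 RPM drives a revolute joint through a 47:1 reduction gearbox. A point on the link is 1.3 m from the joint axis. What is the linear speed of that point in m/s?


omega_motor = 1754 * 2*pi/60 = 183.6785 rad/s
omega_joint = omega_motor / 47 = 3.9081 rad/s
v = omega_joint * r = 3.9081 * 1.3
= 5.0805 m/s


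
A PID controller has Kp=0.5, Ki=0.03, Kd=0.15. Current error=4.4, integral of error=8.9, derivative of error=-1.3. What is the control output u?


u = Kp*e + Ki*int(e) + Kd*de/dt
= 0.5*4.4 + 0.03*8.9 + 0.15*(-1.3)
= 2.2 + 0.267 + -0.195
= 2.272


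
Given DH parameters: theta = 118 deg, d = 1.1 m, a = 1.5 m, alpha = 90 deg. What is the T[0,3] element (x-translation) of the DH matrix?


T[0,3] = a * cos(theta)
= 1.5 * cos(118 deg)
= 1.5 * -0.4695
= -0.7042


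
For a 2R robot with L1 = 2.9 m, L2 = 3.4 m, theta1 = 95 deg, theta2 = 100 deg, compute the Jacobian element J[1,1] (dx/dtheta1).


J[1,1] = -L1*sin(t1) - L2*sin(t1+t2)
= -2.9*sin(95) - 3.4*sin(195)
= -2.009


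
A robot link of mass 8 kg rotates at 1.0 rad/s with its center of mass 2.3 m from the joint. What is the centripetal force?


F = m * omega^2 * r
= 8 * 1.0^2 * 2.3
= 8 * 1.0 * 2.3
= 18.4 N


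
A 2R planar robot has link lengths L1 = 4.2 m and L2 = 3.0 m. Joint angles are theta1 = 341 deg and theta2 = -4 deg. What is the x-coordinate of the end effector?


Convert angles to radians: theta1 = 5.9516, theta2 = -0.0698
x = L1*cos(theta1) + L2*cos(theta1+theta2)
x = 3.9712 + 2.7615
x = 6.7327


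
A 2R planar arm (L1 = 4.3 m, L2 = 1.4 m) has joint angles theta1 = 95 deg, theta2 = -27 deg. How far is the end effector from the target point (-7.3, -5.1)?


End effector via forward kinematics:
x = L1*cos(t1) + L2*cos(t1+t2) = 0.1497
y = L1*sin(t1) + L2*sin(t1+t2) = 5.5817
Distance to target:
d = sqrt((-7.3 - 0.1497)^2 + (-5.1 - 5.5817)^2)
= sqrt(55.4977 + 114.0986)
= 13.0229 m


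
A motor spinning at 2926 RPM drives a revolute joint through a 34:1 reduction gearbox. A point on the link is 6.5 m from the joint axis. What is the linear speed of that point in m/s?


omega_motor = 2926 * 2*pi/60 = 306.41 rad/s
omega_joint = omega_motor / 34 = 9.0121 rad/s
v = omega_joint * r = 9.0121 * 6.5
= 58.5784 m/s


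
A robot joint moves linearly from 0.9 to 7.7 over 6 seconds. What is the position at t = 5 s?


s = t/T = 5/6 = 0.8333
p(t) = p0 + (pf-p0)*s
= 0.9 + (7.7 - 0.9) * 0.8333
= 6.5667


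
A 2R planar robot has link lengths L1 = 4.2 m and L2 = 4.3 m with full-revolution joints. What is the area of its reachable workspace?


r_max = L1 + L2 = 8.5 m
r_min = |L1 - L2| = 0.1 m
Area = pi*(r_max^2 - r_min^2)
= pi*(72.25 - 0.01)
= pi * 72.24
= 226.9487 m^2


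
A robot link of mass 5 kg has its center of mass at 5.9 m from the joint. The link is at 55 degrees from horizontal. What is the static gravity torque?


tau = m*g*L*cos(angle)
= 5 * 9.81 * 5.9 * cos(55 deg)
= 5 * 9.81 * 5.9 * 0.5736
= 165.9902 Nm


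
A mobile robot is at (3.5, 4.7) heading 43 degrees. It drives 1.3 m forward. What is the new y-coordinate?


y_new = y0 + d*sin(theta)
= 4.7 + 1.3*sin(43)
= 4.7 + 0.8866
= 5.5866


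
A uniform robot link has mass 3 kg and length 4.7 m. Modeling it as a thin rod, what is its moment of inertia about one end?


I = (1/3) * m * L^2
= (1/3) * 3 * 4.7^2
= 0.333333 * 3 * 22.09
= 22.09 kg*m^2


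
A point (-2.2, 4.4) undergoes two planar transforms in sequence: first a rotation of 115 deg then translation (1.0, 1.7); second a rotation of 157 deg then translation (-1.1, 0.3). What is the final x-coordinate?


After transform 1:
x1 = cos(115)*-2.2 - sin(115)*4.4 + 1.0 = -2.058
y1 = sin(115)*-2.2 + cos(115)*4.4 + 1.7 = -2.1534
After transform 2:
x2 = cos(157)*-2.058 - sin(157)*-2.1534 + -1.1
= 1.6358


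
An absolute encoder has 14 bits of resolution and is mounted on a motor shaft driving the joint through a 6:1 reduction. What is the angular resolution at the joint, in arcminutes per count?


counts = 2^14 = 16384
effective counts at joint = 16384 * 6 = 98304
resolution = 360*60 / 98304
= 0.2197 arcmin/count


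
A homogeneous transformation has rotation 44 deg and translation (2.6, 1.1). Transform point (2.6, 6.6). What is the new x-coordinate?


x' = cos(theta)*px - sin(theta)*py + tx
= 0.7193*2.6 - 0.6947*6.6 + 2.6
= -0.1145


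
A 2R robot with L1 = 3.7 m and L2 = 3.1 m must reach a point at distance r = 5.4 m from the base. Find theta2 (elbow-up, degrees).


cos(theta2) = (r^2 - L1^2 - L2^2) / (2*L1*L2)
cos(theta2) = (29.16 - 13.69 - 9.61) / 22.94
cos(theta2) = 0.255449
theta2 = 75.1998 degrees


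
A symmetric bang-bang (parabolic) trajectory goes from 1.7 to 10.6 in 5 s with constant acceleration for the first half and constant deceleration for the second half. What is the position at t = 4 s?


Symmetric rest-to-rest: each phase covers (pf-p0)/2 in time T/2. 0.5*a*(T/2)^2 = (pf-p0)/2 => a = 4*(pf-p0)/T^2
a = 4*(10.6-1.7)/5^2 = 1.424
t = 4 is in the deceleration phase (t > T/2).
p = pf - 0.5*a*(T-t)^2 = 10.6 - 0.5*1.424*1^2
= 9.888


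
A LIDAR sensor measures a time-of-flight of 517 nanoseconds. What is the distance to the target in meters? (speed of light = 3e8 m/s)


tof = 517 ns = 5.17e-07 s
dist = c * tof / 2
= 3e8 * 5.17e-07 / 2
= 77.55 m


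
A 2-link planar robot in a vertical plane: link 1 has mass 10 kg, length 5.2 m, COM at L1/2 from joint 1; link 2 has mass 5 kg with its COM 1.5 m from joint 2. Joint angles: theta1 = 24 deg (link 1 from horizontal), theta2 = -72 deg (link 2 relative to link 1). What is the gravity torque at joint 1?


Horizontal distance from joint 1 to link-1 COM:
  x_c1 = (L1/2)*cos(t1) = 2.6 * 0.9135 = 2.3752 m
Horizontal distance from joint 1 to link-2 COM:
  x_c2 = L1*cos(t1) + Lc2*cos(t1+t2)
       = 5.2*0.9135 + 1.5*0.6691 = 5.7541 m
tau1 = m1*g*x_c1 + m2*g*x_c2
     = 10*9.81*2.3752 + 5*9.81*5.7541
     = 233.0089 + 282.2402
     = 515.2491 Nm


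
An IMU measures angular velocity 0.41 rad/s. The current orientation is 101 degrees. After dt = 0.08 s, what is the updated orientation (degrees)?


delta_theta = w * dt = 0.41 * 0.08 = 0.0328 rad
= 1.8793 deg
theta_new = 101 + 1.8793 = 102.8793 deg


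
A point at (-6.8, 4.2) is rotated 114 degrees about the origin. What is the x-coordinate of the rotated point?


x' = x*cos(theta) - y*sin(theta)
cos(114 deg) = -0.4067, sin(114 deg) = 0.9135
x' = -6.8 * -0.4067 - 4.2 * 0.9135
= 2.7658 - 3.8369
= -1.0711


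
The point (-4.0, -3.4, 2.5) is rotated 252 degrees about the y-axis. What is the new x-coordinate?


Rotation about y-axis: x' = x*cos(theta) + z*sin(theta)
= -4.0 * -0.309 + 2.5 * -0.9511
= -1.1416


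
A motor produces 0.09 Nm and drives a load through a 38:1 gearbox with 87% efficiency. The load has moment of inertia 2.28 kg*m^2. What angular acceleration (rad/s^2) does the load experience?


tau_out = tau_motor * N * eta
= 0.09 * 38 * 0.87 = 2.9754 Nm
alpha = tau_out / I = 2.9754 / 2.28
= 1.305 rad/s^2


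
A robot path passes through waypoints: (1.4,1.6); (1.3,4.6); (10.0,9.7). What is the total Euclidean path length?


Segment lengths:
  seg1 = sqrt((-0.1)^2 + (3.0)^2) = 3.0017
  seg2 = sqrt((8.7)^2 + (5.1)^2) = 10.0846
Total = 13.0863


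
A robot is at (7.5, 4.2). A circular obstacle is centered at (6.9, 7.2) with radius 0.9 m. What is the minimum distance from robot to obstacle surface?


center_dist = sqrt((7.5-6.9)^2 + (4.2-7.2)^2)
= sqrt(0.36 + 9.0)
= 3.0594
min_dist = center_dist - radius = 3.0594 - 0.9 = 2.1594 m


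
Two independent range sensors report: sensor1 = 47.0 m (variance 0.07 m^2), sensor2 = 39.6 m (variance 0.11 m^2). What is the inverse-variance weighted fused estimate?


w1 = (1/var1) / (1/var1 + 1/var2)
   = 14.2857 / (14.2857 + 9.0909) = 0.6111
w2 = 1 - w1 = 0.3889
fused = w1*s1 + w2*s2 = 28.7222 + 15.4
= 44.1222 m
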